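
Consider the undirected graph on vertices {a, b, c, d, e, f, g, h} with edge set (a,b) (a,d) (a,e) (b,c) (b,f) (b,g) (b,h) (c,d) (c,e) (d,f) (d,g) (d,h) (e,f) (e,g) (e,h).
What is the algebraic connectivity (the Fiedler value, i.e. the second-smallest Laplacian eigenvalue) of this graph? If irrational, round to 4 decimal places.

3

Each diagonal entry of L is the vertex degree and each off-diagonal entry is -1 where an edge is present, 0 otherwise; in the order [a, b, c, d, e, f, g, h] the diagonal is [3, 5, 3, 5, 5, 3, 3, 3]. The sorted Laplacian eigenvalues are [0, 3, 3, 3, 3, 5, 5, 8]; the algebraic connectivity is the second entry, 3. The eigenvalues sum to 30, which equals trace(L) = 2|E|.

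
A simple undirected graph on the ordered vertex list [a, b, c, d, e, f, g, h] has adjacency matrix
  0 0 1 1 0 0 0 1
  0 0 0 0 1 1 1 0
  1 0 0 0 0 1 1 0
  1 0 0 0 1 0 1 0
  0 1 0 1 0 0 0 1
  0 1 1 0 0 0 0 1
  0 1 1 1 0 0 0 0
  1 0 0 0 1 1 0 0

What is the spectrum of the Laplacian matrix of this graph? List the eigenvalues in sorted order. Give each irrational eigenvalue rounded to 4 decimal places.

[0, 2, 2, 2, 4, 4, 4, 6]

With the vertex order [a, b, c, d, e, f, g, h], the degrees are [3, 3, 3, 3, 3, 3, 3, 3], giving D = diag(3, 3, 3, 3, 3, 3, 3, 3) and L = D - A. Since every row of L sums to 0, the all-ones vector is in the kernel and 0 is an eigenvalue. By the matrix-tree theorem the graph has (1/8) * product of the nonzero eigenvalues = 384 spanning trees.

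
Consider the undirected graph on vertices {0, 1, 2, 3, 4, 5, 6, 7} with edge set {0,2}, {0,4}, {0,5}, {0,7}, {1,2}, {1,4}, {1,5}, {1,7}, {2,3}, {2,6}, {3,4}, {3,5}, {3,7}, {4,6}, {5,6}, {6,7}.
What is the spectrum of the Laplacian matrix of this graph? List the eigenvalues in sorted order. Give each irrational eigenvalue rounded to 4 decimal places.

Reading degrees in the order [0, 1, 2, 3, 4, 5, 6, 7] gives [4, 4, 4, 4, 4, 4, 4, 4]; set D = diag(4, 4, 4, 4, 4, 4, 4, 4) and form L = D - A. Diagonalising L (or applying a numerical eigensolver to the 8x8 matrix) gives the spectrum above. By the matrix-tree theorem the graph has (1/8) * product of the nonzero eigenvalues = 4096 spanning trees.

[0, 4, 4, 4, 4, 4, 4, 8]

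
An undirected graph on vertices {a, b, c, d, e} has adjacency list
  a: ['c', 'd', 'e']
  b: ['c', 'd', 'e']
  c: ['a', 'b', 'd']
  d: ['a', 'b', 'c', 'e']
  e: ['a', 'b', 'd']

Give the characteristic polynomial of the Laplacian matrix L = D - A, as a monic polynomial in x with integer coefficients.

x^5 - 16x^4 + 94x^3 - 240x^2 + 225x

Each diagonal entry of L is the vertex degree and each off-diagonal entry is -1 where an edge is present, 0 otherwise; in the order [a, b, c, d, e] the diagonal is [3, 3, 3, 4, 3]. The eigenvalues of L are [0, 3, 3, 5, 5]; the characteristic polynomial is the product of (x - lambda_i), which multiplies out to x^5 - 16x^4 + 94x^3 - 240x^2 + 225x. The constant term is 0 because L is singular (the all-ones vector lies in its kernel). The eigenvalues sum to 16, which equals trace(L) = 2|E|.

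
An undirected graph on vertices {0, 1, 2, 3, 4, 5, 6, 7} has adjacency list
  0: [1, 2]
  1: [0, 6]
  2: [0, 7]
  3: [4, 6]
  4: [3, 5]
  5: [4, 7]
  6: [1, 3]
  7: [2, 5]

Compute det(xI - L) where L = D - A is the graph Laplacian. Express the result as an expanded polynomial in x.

Each diagonal entry of L is the vertex degree and each off-diagonal entry is -1 where an edge is present, 0 otherwise; in the order [0, 1, 2, 3, 4, 5, 6, 7] the diagonal is [2, 2, 2, 2, 2, 2, 2, 2]. L has integer entries, so p(x) = det(xI - L) has integer coefficients. Expanding the determinant yields x^8 - 16x^7 + 104x^6 - 352x^5 + 660x^4 - 672x^3 + 336x^2 - 64x. Since p(0) = det(-L) = 0, x divides p(x). By the matrix-tree theorem the graph has (1/8) * product of the nonzero eigenvalues = 8 spanning trees. There is one zero in the spectrum, matching the 1 component.

x^8 - 16x^7 + 104x^6 - 352x^5 + 660x^4 - 672x^3 + 336x^2 - 64x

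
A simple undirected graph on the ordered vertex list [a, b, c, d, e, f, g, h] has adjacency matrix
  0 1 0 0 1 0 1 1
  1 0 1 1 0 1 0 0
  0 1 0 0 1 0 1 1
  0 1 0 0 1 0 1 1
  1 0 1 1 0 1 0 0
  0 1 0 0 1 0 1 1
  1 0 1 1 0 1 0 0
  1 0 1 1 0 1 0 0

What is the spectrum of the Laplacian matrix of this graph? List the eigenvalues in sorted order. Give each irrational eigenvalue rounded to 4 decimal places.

[0, 4, 4, 4, 4, 4, 4, 8]

Reading degrees in the order [a, b, c, d, e, f, g, h] gives [4, 4, 4, 4, 4, 4, 4, 4]; set D = diag(4, 4, 4, 4, 4, 4, 4, 4) and form L = D - A. The multiplicity of 0 as a Laplacian eigenvalue equals the number of connected components. The single zero eigenvalue shows the graph is connected. The eigenvalues sum to 32, which equals trace(L) = 2|E|.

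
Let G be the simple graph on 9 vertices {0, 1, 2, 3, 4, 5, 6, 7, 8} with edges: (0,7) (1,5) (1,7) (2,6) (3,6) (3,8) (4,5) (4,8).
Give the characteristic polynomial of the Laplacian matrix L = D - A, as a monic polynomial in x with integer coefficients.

x^9 - 16x^8 + 105x^7 - 364x^6 + 715x^5 - 792x^4 + 462x^3 - 120x^2 + 9x

With the vertex order [0, 1, 2, 3, 4, 5, 6, 7, 8], the degrees are [1, 2, 1, 2, 2, 2, 2, 2, 2], giving D = diag(1, 2, 1, 2, 2, 2, 2, 2, 2) and L = D - A. Computing det(xI - L) by cofactor expansion (or equivalently via sum-over-permutations) gives x^9 - 16x^8 + 105x^7 - 364x^6 + 715x^5 - 792x^4 + 462x^3 - 120x^2 + 9x. The coefficient of x^8 equals -trace(L) = -16, matching the sum of degrees. The largest eigenvalue, 3.8794, is at most the vertex count 9.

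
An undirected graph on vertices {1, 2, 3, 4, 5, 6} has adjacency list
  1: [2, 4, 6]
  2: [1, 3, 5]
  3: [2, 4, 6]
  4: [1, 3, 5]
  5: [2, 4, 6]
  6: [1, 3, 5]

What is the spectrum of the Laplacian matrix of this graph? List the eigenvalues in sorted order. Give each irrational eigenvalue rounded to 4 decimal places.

Each diagonal entry of L is the vertex degree and each off-diagonal entry is -1 where an edge is present, 0 otherwise; in the order [1, 2, 3, 4, 5, 6] the diagonal is [3, 3, 3, 3, 3, 3]. L is symmetric positive semidefinite, so every eigenvalue is real and nonnegative. The single zero eigenvalue shows the graph is connected. By the matrix-tree theorem the graph has (1/6) * product of the nonzero eigenvalues = 81 spanning trees.

[0, 3, 3, 3, 3, 6]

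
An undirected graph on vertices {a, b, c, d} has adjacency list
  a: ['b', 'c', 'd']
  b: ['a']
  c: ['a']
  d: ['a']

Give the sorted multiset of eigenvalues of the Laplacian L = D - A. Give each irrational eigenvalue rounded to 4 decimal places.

Reading degrees in the order [a, b, c, d] gives [3, 1, 1, 1]; set D = diag(3, 1, 1, 1) and form L = D - A. Since every row of L sums to 0, the all-ones vector is in the kernel and 0 is an eigenvalue. There is one zero in the spectrum, matching the 1 component. The largest eigenvalue, 4, is at most the vertex count 4.

[0, 1, 1, 4]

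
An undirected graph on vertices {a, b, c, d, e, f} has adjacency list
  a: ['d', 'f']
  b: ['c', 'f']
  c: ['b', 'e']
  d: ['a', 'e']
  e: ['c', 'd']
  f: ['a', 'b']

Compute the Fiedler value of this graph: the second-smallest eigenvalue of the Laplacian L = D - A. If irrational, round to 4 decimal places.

Each diagonal entry of L is the vertex degree and each off-diagonal entry is -1 where an edge is present, 0 otherwise; in the order [a, b, c, d, e, f] the diagonal is [2, 2, 2, 2, 2, 2]. The smallest Laplacian eigenvalue is always 0. The next one, lambda_2 = 1, measures how hard the graph is to disconnect: larger values mean better connectivity.

1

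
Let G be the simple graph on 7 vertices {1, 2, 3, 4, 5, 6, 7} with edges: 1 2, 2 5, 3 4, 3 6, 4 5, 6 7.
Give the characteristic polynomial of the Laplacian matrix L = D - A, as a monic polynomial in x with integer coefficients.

With the vertex order [1, 2, 3, 4, 5, 6, 7], the degrees are [1, 2, 2, 2, 2, 2, 1], giving D = diag(1, 2, 2, 2, 2, 2, 1) and L = D - A. Computing det(xI - L) by cofactor expansion (or equivalently via sum-over-permutations) gives x^7 - 12x^6 + 55x^5 - 120x^4 + 126x^3 - 56x^2 + 7x. The coefficient of x^6 equals -trace(L) = -12, matching the sum of degrees.

x^7 - 12x^6 + 55x^5 - 120x^4 + 126x^3 - 56x^2 + 7x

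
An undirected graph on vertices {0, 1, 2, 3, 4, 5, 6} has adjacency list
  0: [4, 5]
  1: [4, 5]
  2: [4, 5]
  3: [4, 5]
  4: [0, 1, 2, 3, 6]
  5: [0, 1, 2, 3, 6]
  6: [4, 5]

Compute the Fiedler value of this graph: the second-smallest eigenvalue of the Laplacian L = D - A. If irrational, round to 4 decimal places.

2

Reading degrees in the order [0, 1, 2, 3, 4, 5, 6] gives [2, 2, 2, 2, 5, 5, 2]; set D = diag(2, 2, 2, 2, 5, 5, 2) and form L = D - A. The smallest Laplacian eigenvalue is always 0. The next one, lambda_2 = 2, measures how hard the graph is to disconnect: larger values mean better connectivity. The largest eigenvalue, 7, is at most the vertex count 7. There is one zero in the spectrum, matching the 1 component.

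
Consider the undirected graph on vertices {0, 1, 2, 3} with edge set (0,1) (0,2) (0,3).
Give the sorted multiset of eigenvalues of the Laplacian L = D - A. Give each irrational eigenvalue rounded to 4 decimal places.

[0, 1, 1, 4]

Each diagonal entry of L is the vertex degree and each off-diagonal entry is -1 where an edge is present, 0 otherwise; in the order [0, 1, 2, 3] the diagonal is [3, 1, 1, 1]. Diagonalising L (or applying a numerical eigensolver to the 4x4 matrix) gives the spectrum above. The single zero eigenvalue shows the graph is connected. The largest eigenvalue, 4, is at most the vertex count 4.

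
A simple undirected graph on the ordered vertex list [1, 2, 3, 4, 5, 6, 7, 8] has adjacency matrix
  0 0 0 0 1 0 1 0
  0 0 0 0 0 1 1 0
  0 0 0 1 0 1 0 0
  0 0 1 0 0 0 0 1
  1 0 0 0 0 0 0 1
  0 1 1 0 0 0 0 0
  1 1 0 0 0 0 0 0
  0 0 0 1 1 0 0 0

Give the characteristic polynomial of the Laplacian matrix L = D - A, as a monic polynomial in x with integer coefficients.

x^8 - 16x^7 + 104x^6 - 352x^5 + 660x^4 - 672x^3 + 336x^2 - 64x

Each diagonal entry of L is the vertex degree and each off-diagonal entry is -1 where an edge is present, 0 otherwise; in the order [1, 2, 3, 4, 5, 6, 7, 8] the diagonal is [2, 2, 2, 2, 2, 2, 2, 2]. L has integer entries, so p(x) = det(xI - L) has integer coefficients. Expanding the determinant yields x^8 - 16x^7 + 104x^6 - 352x^5 + 660x^4 - 672x^3 + 336x^2 - 64x. The constant term is 0 because L is singular (the all-ones vector lies in its kernel). The eigenvalues sum to 16, which equals trace(L) = 2|E|. The largest eigenvalue, 4, is at most the vertex count 8.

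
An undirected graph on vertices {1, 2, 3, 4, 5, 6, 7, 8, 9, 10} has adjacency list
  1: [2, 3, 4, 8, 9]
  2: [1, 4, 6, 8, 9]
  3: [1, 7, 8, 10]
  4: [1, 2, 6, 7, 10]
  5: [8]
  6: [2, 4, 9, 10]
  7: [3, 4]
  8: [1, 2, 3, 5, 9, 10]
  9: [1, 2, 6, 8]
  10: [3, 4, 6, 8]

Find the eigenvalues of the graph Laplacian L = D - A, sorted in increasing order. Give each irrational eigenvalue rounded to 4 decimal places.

Each diagonal entry of L is the vertex degree and each off-diagonal entry is -1 where an edge is present, 0 otherwise; in the order [1, 2, 3, 4, 5, 6, 7, 8, 9, 10] the diagonal is [5, 5, 4, 5, 1, 4, 2, 6, 4, 4]. Diagonalising L (or applying a numerical eigensolver to the 10x10 matrix) gives the spectrum above. The eigenvalues sum to 40, which equals trace(L) = 2|E|.

[0, 0.9020, 1.7072, 3.2551, 3.3835, 4.7020, 5.5067, 6.0544, 6.9503, 7.5388]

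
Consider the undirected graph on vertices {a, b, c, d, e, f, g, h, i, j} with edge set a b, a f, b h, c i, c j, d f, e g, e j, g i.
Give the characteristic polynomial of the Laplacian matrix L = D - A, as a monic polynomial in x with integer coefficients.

x^10 - 18x^9 + 136x^8 - 560x^7 + 1365x^6 - 2000x^5 + 1700x^4 - 750x^3 + 125x^2

Each diagonal entry of L is the vertex degree and each off-diagonal entry is -1 where an edge is present, 0 otherwise; in the order [a, b, c, d, e, f, g, h, i, j] the diagonal is [2, 2, 2, 1, 2, 2, 2, 1, 2, 2]. Computing det(xI - L) by cofactor expansion (or equivalently via sum-over-permutations) gives x^10 - 18x^9 + 136x^8 - 560x^7 + 1365x^6 - 2000x^5 + 1700x^4 - 750x^3 + 125x^2. The coefficient of x^9 equals -trace(L) = -18, matching the sum of degrees. There are 2 zeros in the spectrum, matching the 2 components.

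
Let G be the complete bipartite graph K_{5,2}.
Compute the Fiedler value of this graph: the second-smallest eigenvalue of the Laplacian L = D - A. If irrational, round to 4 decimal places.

2

The graph has 7 vertices and degree multiset [5, 5, 2, 2, 2, 2, 2]; D is the diagonal matrix of degrees and L = D - A. The sorted Laplacian eigenvalues are [0, 2, 2, 2, 2, 5, 7]; the algebraic connectivity is the second entry, 2.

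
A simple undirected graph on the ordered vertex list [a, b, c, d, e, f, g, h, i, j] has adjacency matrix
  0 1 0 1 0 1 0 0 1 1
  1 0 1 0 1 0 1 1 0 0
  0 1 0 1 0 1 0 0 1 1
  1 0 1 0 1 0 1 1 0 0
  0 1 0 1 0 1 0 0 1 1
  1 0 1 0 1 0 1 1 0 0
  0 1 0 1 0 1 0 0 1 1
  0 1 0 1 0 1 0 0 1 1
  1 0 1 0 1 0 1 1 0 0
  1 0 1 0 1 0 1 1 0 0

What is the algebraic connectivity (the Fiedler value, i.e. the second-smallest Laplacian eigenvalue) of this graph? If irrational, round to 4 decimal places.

Reading degrees in the order [a, b, c, d, e, f, g, h, i, j] gives [5, 5, 5, 5, 5, 5, 5, 5, 5, 5]; set D = diag(5, 5, 5, 5, 5, 5, 5, 5, 5, 5) and form L = D - A. The sorted Laplacian eigenvalues are [0, 5, 5, 5, 5, 5, 5, 5, 5, 10]; the algebraic connectivity is the second entry, 5. The eigenvalues sum to 50, which equals trace(L) = 2|E|.

5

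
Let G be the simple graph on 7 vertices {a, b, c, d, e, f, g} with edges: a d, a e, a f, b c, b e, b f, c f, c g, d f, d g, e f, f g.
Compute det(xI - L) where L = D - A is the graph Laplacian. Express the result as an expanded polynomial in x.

Each diagonal entry of L is the vertex degree and each off-diagonal entry is -1 where an edge is present, 0 otherwise; in the order [a, b, c, d, e, f, g] the diagonal is [3, 3, 3, 3, 3, 6, 3]. The eigenvalues of L are [0, 2, 2, 4, 4, 5, 7]; the characteristic polynomial is the product of (x - lambda_i), which multiplies out to x^7 - 24x^6 + 231x^5 - 1140x^4 + 3036x^3 - 4128x^2 + 2240x. The constant term is 0 because L is singular (the all-ones vector lies in its kernel).

x^7 - 24x^6 + 231x^5 - 1140x^4 + 3036x^3 - 4128x^2 + 2240x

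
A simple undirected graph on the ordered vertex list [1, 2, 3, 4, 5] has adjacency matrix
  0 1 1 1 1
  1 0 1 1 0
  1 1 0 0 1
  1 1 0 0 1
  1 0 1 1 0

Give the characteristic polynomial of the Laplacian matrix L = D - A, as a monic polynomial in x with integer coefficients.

x^5 - 16x^4 + 94x^3 - 240x^2 + 225x

Reading degrees in the order [1, 2, 3, 4, 5] gives [4, 3, 3, 3, 3]; set D = diag(4, 3, 3, 3, 3) and form L = D - A. The eigenvalues of L are [0, 3, 3, 5, 5]; the characteristic polynomial is the product of (x - lambda_i), which multiplies out to x^5 - 16x^4 + 94x^3 - 240x^2 + 225x. The coefficient of x^4 equals -trace(L) = -16, matching the sum of degrees. The largest eigenvalue, 5, is at most the vertex count 5. By the matrix-tree theorem the graph has (1/5) * product of the nonzero eigenvalues = 45 spanning trees.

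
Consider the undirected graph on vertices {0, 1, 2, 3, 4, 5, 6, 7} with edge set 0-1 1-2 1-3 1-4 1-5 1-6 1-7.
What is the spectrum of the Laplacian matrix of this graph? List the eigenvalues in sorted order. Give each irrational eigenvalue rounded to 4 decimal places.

[0, 1, 1, 1, 1, 1, 1, 8]

With the vertex order [0, 1, 2, 3, 4, 5, 6, 7], the degrees are [1, 7, 1, 1, 1, 1, 1, 1], giving D = diag(1, 7, 1, 1, 1, 1, 1, 1) and L = D - A. L is symmetric positive semidefinite, so every eigenvalue is real and nonnegative.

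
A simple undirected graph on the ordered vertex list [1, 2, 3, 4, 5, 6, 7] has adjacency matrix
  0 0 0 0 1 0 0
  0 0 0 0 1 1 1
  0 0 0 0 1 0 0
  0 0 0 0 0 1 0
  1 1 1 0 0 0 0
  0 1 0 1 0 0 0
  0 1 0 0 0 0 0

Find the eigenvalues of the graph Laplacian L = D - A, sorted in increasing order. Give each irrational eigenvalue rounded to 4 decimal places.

With the vertex order [1, 2, 3, 4, 5, 6, 7], the degrees are [1, 3, 1, 1, 3, 2, 1], giving D = diag(1, 3, 1, 1, 3, 2, 1) and L = D - A. The multiplicity of 0 as a Laplacian eigenvalue equals the number of connected components. The single zero eigenvalue shows the graph is connected.

[0, 0.3217, 0.6802, 1, 2.1397, 3.2297, 4.6287]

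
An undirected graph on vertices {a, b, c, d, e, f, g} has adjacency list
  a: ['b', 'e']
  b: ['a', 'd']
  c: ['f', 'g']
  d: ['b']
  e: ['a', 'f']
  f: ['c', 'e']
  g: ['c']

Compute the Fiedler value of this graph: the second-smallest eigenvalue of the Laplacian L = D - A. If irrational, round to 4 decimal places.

With the vertex order [a, b, c, d, e, f, g], the degrees are [2, 2, 2, 1, 2, 2, 1], giving D = diag(2, 2, 2, 1, 2, 2, 1) and L = D - A. Computing the eigenvalues of L and sorting gives [0, 0.1981, 0.7530, 1.5550, 2.4450, 3.2470, 3.8019]. The Fiedler value lambda_2 = 0.1981 is strictly positive, so the graph is connected. There is one zero in the spectrum, matching the 1 component. By the matrix-tree theorem the graph has (1/7) * product of the nonzero eigenvalues = 1 spanning tree.

0.1981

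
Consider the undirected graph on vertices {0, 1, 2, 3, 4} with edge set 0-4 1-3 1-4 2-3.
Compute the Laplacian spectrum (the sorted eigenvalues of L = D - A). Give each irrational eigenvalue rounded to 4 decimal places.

Reading degrees in the order [0, 1, 2, 3, 4] gives [1, 2, 1, 2, 2]; set D = diag(1, 2, 1, 2, 2) and form L = D - A. The multiplicity of 0 as a Laplacian eigenvalue equals the number of connected components. The single zero eigenvalue shows the graph is connected. The largest eigenvalue, 3.6180, is at most the vertex count 5. By the matrix-tree theorem the graph has (1/5) * product of the nonzero eigenvalues = 1 spanning tree.

[0, 0.3820, 1.3820, 2.6180, 3.6180]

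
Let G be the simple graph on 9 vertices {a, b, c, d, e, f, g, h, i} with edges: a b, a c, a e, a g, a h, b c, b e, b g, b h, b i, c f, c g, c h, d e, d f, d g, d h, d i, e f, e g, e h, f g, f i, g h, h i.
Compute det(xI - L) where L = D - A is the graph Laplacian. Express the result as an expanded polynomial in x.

Reading degrees in the order [a, b, c, d, e, f, g, h, i] gives [5, 6, 5, 5, 6, 5, 7, 7, 4]; set D = diag(5, 6, 5, 5, 6, 5, 7, 7, 4) and form L = D - A. L has integer entries, so p(x) = det(xI - L) has integer coefficients. Expanding the determinant yields x^9 - 50x^8 + 1082x^7 - 13228x^6 + 99863x^5 - 476372x^4 + 1401106x^3 - 2320946x^2 + 1656081x. Since p(0) = det(-L) = 0, x divides p(x). The eigenvalues sum to 50, which equals trace(L) = 2|E|.

x^9 - 50x^8 + 1082x^7 - 13228x^6 + 99863x^5 - 476372x^4 + 1401106x^3 - 2320946x^2 + 1656081x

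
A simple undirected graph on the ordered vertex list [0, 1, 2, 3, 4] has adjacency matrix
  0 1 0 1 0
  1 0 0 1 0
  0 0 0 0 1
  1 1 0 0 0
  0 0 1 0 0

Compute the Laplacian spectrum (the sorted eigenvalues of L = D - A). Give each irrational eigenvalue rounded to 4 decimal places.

[0, 0, 2, 3, 3]

Reading degrees in the order [0, 1, 2, 3, 4] gives [2, 2, 1, 2, 1]; set D = diag(2, 2, 1, 2, 1) and form L = D - A. Diagonalising L (or applying a numerical eigensolver to the 5x5 matrix) gives the spectrum above. The 2 zero eigenvalues correspond to the 2 connected components. The eigenvalues sum to 8, which equals trace(L) = 2|E|. There are 2 zeros in the spectrum, matching the 2 components.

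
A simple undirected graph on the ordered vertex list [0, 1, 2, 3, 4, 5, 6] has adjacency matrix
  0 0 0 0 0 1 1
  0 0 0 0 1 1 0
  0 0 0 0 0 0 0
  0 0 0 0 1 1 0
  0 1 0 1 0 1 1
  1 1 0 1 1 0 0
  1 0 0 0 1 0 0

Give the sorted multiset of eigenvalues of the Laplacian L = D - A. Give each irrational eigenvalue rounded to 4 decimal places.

[0, 0, 1.2679, 2, 2.5858, 4.7321, 5.4142]

With the vertex order [0, 1, 2, 3, 4, 5, 6], the degrees are [2, 2, 0, 2, 4, 4, 2], giving D = diag(2, 2, 0, 2, 4, 4, 2) and L = D - A. Diagonalising L (or applying a numerical eigensolver to the 7x7 matrix) gives the spectrum above. The 2 zero eigenvalues correspond to the 2 connected components. There are 2 zeros in the spectrum, matching the 2 components.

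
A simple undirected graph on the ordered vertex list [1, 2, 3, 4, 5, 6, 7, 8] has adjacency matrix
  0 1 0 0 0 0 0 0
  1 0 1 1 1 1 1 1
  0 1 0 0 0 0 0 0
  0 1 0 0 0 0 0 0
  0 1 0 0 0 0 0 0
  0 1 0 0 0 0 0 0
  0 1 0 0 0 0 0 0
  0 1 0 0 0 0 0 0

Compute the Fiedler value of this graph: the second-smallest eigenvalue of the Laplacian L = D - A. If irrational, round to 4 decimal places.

With the vertex order [1, 2, 3, 4, 5, 6, 7, 8], the degrees are [1, 7, 1, 1, 1, 1, 1, 1], giving D = diag(1, 7, 1, 1, 1, 1, 1, 1) and L = D - A. The smallest Laplacian eigenvalue is always 0. The next one, lambda_2 = 1, measures how hard the graph is to disconnect: larger values mean better connectivity. The largest eigenvalue, 8, is at most the vertex count 8.

1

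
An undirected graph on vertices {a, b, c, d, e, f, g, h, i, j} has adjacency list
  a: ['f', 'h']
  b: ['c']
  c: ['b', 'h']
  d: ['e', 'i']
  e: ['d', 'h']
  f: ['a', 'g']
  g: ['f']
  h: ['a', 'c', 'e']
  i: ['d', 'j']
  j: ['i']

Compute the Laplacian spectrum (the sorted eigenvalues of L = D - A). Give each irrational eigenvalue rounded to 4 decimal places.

With the vertex order [a, b, c, d, e, f, g, h, i, j], the degrees are [2, 1, 2, 2, 2, 2, 1, 3, 2, 1], giving D = diag(2, 1, 2, 2, 2, 2, 1, 3, 2, 1) and L = D - A. Diagonalising L (or applying a numerical eigensolver to the 10x10 matrix) gives the spectrum above. The single zero eigenvalue shows the graph is connected.

[0, 0.1479, 0.2814, 0.7873, 1.2931, 2, 2.4631, 3.0926, 3.4687, 4.4659]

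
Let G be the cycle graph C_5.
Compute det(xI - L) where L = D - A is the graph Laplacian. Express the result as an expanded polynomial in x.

The graph has 5 vertices and degree multiset [2, 2, 2, 2, 2]; D is the diagonal matrix of degrees and L = D - A. Computing det(xI - L) by cofactor expansion (or equivalently via sum-over-permutations) gives x^5 - 10x^4 + 35x^3 - 50x^2 + 25x. The coefficient of x^4 equals -trace(L) = -10, matching the sum of degrees. By the matrix-tree theorem the graph has (1/5) * product of the nonzero eigenvalues = 5 spanning trees.

x^5 - 10x^4 + 35x^3 - 50x^2 + 25x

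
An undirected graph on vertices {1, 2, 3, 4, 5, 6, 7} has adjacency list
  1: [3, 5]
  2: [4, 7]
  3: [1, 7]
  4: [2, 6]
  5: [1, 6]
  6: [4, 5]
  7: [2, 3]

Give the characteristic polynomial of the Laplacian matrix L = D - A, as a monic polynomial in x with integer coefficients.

Each diagonal entry of L is the vertex degree and each off-diagonal entry is -1 where an edge is present, 0 otherwise; in the order [1, 2, 3, 4, 5, 6, 7] the diagonal is [2, 2, 2, 2, 2, 2, 2]. L has integer entries, so p(x) = det(xI - L) has integer coefficients. Expanding the determinant yields x^7 - 14x^6 + 77x^5 - 210x^4 + 294x^3 - 196x^2 + 49x. Since p(0) = det(-L) = 0, x divides p(x).

x^7 - 14x^6 + 77x^5 - 210x^4 + 294x^3 - 196x^2 + 49x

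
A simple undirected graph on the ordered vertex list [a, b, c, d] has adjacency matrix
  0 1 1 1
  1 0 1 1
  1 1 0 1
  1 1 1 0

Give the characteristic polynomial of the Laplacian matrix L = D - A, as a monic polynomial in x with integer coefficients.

With the vertex order [a, b, c, d], the degrees are [3, 3, 3, 3], giving D = diag(3, 3, 3, 3) and L = D - A. The eigenvalues of L are [0, 4, 4, 4]; the characteristic polynomial is the product of (x - lambda_i), which multiplies out to x^4 - 12x^3 + 48x^2 - 64x. The constant term is 0 because L is singular (the all-ones vector lies in its kernel). There is one zero in the spectrum, matching the 1 component. The largest eigenvalue, 4, is at most the vertex count 4.

x^4 - 12x^3 + 48x^2 - 64x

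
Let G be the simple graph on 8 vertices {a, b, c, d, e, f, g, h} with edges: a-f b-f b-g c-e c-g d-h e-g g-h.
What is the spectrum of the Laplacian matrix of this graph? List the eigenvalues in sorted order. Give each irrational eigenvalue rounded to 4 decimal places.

[0, 0.2538, 0.5472, 1.4689, 2.4066, 3, 3.1504, 5.1732]

Each diagonal entry of L is the vertex degree and each off-diagonal entry is -1 where an edge is present, 0 otherwise; in the order [a, b, c, d, e, f, g, h] the diagonal is [1, 2, 2, 1, 2, 2, 4, 2]. L is symmetric positive semidefinite, so every eigenvalue is real and nonnegative. The single zero eigenvalue shows the graph is connected. The largest eigenvalue, 5.1732, is at most the vertex count 8.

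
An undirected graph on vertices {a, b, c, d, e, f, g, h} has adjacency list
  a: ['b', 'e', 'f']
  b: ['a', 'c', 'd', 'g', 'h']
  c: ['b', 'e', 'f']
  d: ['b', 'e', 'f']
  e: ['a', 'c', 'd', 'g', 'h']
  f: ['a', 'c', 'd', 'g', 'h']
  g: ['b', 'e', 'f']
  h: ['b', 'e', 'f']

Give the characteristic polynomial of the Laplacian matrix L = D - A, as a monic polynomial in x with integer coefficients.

With the vertex order [a, b, c, d, e, f, g, h], the degrees are [3, 5, 3, 3, 5, 5, 3, 3], giving D = diag(3, 5, 3, 3, 5, 5, 3, 3) and L = D - A. Computing det(xI - L) by cofactor expansion (or equivalently via sum-over-permutations) gives x^8 - 30x^7 + 375x^6 - 2540x^5 + 10095x^4 - 23598x^3 + 30105x^2 - 16200x. The coefficient of x^7 equals -trace(L) = -30, matching the sum of degrees.

x^8 - 30x^7 + 375x^6 - 2540x^5 + 10095x^4 - 23598x^3 + 30105x^2 - 16200x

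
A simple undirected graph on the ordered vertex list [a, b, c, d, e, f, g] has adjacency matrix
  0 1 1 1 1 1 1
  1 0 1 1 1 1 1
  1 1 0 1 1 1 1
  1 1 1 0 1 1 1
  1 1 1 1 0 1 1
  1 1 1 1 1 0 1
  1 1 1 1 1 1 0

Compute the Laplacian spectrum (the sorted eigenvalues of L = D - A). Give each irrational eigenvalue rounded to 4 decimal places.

[0, 7, 7, 7, 7, 7, 7]

With the vertex order [a, b, c, d, e, f, g], the degrees are [6, 6, 6, 6, 6, 6, 6], giving D = diag(6, 6, 6, 6, 6, 6, 6) and L = D - A. Since every row of L sums to 0, the all-ones vector is in the kernel and 0 is an eigenvalue. The single zero eigenvalue shows the graph is connected. There is one zero in the spectrum, matching the 1 component.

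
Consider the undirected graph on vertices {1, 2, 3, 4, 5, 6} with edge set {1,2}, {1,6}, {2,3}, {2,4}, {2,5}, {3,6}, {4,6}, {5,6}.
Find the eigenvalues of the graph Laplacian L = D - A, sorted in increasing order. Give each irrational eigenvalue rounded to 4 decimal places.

With the vertex order [1, 2, 3, 4, 5, 6], the degrees are [2, 4, 2, 2, 2, 4], giving D = diag(2, 4, 2, 2, 2, 4) and L = D - A. L is symmetric positive semidefinite, so every eigenvalue is real and nonnegative. The single zero eigenvalue shows the graph is connected. The eigenvalues sum to 16, which equals trace(L) = 2|E|.

[0, 2, 2, 2, 4, 6]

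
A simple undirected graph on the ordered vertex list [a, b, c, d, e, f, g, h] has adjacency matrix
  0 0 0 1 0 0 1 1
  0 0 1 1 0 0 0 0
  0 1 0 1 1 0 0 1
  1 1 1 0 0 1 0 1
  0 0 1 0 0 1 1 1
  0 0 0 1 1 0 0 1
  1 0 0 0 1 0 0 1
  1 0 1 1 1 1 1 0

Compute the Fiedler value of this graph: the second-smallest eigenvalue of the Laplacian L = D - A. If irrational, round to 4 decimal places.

1.5246

Reading degrees in the order [a, b, c, d, e, f, g, h] gives [3, 2, 4, 5, 4, 3, 3, 6]; set D = diag(3, 2, 4, 5, 4, 3, 3, 6) and form L = D - A. The sorted Laplacian eigenvalues are [0, 1.5246, 2.4613, 3.2365, 4, 5.3143, 6.3636, 7.0997]; the algebraic connectivity is the second entry, 1.5246. The eigenvalues sum to 30, which equals trace(L) = 2|E|.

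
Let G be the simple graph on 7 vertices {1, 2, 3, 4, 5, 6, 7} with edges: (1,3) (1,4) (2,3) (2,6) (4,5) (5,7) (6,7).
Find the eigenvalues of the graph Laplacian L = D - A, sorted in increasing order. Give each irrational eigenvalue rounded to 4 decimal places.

[0, 0.7530, 0.7530, 2.4450, 2.4450, 3.8019, 3.8019]

Each diagonal entry of L is the vertex degree and each off-diagonal entry is -1 where an edge is present, 0 otherwise; in the order [1, 2, 3, 4, 5, 6, 7] the diagonal is [2, 2, 2, 2, 2, 2, 2]. Diagonalising L (or applying a numerical eigensolver to the 7x7 matrix) gives the spectrum above. There is one zero in the spectrum, matching the 1 component. The eigenvalues sum to 14, which equals trace(L) = 2|E|.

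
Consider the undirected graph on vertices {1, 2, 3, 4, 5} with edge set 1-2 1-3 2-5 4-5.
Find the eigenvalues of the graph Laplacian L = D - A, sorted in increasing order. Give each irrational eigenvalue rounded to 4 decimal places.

Reading degrees in the order [1, 2, 3, 4, 5] gives [2, 2, 1, 1, 2]; set D = diag(2, 2, 1, 1, 2) and form L = D - A. Since every row of L sums to 0, the all-ones vector is in the kernel and 0 is an eigenvalue. The single zero eigenvalue shows the graph is connected.

[0, 0.3820, 1.3820, 2.6180, 3.6180]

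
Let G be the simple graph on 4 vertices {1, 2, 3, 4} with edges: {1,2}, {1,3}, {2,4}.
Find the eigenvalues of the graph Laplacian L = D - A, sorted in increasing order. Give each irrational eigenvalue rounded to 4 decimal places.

[0, 0.5858, 2, 3.4142]

Each diagonal entry of L is the vertex degree and each off-diagonal entry is -1 where an edge is present, 0 otherwise; in the order [1, 2, 3, 4] the diagonal is [2, 2, 1, 1]. Since every row of L sums to 0, the all-ones vector is in the kernel and 0 is an eigenvalue. The single zero eigenvalue shows the graph is connected. By the matrix-tree theorem the graph has (1/4) * product of the nonzero eigenvalues = 1 spanning tree. The eigenvalues sum to 6, which equals trace(L) = 2|E|.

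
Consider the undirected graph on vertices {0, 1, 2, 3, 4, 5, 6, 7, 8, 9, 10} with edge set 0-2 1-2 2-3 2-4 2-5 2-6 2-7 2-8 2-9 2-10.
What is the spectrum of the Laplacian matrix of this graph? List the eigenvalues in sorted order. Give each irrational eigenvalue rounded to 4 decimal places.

Each diagonal entry of L is the vertex degree and each off-diagonal entry is -1 where an edge is present, 0 otherwise; in the order [0, 1, 2, 3, 4, 5, 6, 7, 8, 9, 10] the diagonal is [1, 1, 10, 1, 1, 1, 1, 1, 1, 1, 1]. L is symmetric positive semidefinite, so every eigenvalue is real and nonnegative. The single zero eigenvalue shows the graph is connected. By the matrix-tree theorem the graph has (1/11) * product of the nonzero eigenvalues = 1 spanning tree. The largest eigenvalue, 11, is at most the vertex count 11.

[0, 1, 1, 1, 1, 1, 1, 1, 1, 1, 11]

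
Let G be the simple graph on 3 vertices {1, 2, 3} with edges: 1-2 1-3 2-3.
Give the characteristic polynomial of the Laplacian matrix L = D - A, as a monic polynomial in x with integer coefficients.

x^3 - 6x^2 + 9x

Each diagonal entry of L is the vertex degree and each off-diagonal entry is -1 where an edge is present, 0 otherwise; in the order [1, 2, 3] the diagonal is [2, 2, 2]. Computing det(xI - L) by cofactor expansion (or equivalently via sum-over-permutations) gives x^3 - 6x^2 + 9x. The constant term is 0 because L is singular (the all-ones vector lies in its kernel). There is one zero in the spectrum, matching the 1 component.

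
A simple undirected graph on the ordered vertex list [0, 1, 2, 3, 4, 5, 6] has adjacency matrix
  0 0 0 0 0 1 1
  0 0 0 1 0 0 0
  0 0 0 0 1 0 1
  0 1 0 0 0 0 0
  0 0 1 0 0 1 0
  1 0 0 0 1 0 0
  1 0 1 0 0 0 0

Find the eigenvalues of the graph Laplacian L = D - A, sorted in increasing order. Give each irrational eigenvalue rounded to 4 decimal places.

[0, 0, 1.3820, 1.3820, 2, 3.6180, 3.6180]

Reading degrees in the order [0, 1, 2, 3, 4, 5, 6] gives [2, 1, 2, 1, 2, 2, 2]; set D = diag(2, 1, 2, 1, 2, 2, 2) and form L = D - A. L is symmetric positive semidefinite, so every eigenvalue is real and nonnegative. The 2 zero eigenvalues correspond to the 2 connected components. The eigenvalues sum to 12, which equals trace(L) = 2|E|. The largest eigenvalue, 3.6180, is at most the vertex count 7.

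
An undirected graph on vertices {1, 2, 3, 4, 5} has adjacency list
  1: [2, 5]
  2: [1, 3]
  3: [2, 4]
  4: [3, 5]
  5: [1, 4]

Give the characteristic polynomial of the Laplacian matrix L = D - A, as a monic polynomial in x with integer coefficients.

x^5 - 10x^4 + 35x^3 - 50x^2 + 25x

Each diagonal entry of L is the vertex degree and each off-diagonal entry is -1 where an edge is present, 0 otherwise; in the order [1, 2, 3, 4, 5] the diagonal is [2, 2, 2, 2, 2]. L has integer entries, so p(x) = det(xI - L) has integer coefficients. Expanding the determinant yields x^5 - 10x^4 + 35x^3 - 50x^2 + 25x. The constant term is 0 because L is singular (the all-ones vector lies in its kernel). The eigenvalues sum to 10, which equals trace(L) = 2|E|.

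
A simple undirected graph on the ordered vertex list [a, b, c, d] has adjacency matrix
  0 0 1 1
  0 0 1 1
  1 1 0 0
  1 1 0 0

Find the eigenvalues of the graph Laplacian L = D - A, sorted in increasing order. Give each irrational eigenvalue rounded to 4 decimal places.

[0, 2, 2, 4]

Reading degrees in the order [a, b, c, d] gives [2, 2, 2, 2]; set D = diag(2, 2, 2, 2) and form L = D - A. Diagonalising L (or applying a numerical eigensolver to the 4x4 matrix) gives the spectrum above. By the matrix-tree theorem the graph has (1/4) * product of the nonzero eigenvalues = 4 spanning trees.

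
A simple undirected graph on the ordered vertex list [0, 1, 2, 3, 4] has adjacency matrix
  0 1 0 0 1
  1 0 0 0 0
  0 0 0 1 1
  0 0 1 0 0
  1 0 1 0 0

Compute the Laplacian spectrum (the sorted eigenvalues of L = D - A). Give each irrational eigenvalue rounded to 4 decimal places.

Reading degrees in the order [0, 1, 2, 3, 4] gives [2, 1, 2, 1, 2]; set D = diag(2, 1, 2, 1, 2) and form L = D - A. The multiplicity of 0 as a Laplacian eigenvalue equals the number of connected components. There is one zero in the spectrum, matching the 1 component.

[0, 0.3820, 1.3820, 2.6180, 3.6180]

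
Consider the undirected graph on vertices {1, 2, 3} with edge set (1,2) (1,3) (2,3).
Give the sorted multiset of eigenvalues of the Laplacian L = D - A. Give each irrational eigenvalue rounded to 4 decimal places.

[0, 3, 3]

With the vertex order [1, 2, 3], the degrees are [2, 2, 2], giving D = diag(2, 2, 2) and L = D - A. Diagonalising L (or applying a numerical eigensolver to the 3x3 matrix) gives the spectrum above. The eigenvalues sum to 6, which equals trace(L) = 2|E|.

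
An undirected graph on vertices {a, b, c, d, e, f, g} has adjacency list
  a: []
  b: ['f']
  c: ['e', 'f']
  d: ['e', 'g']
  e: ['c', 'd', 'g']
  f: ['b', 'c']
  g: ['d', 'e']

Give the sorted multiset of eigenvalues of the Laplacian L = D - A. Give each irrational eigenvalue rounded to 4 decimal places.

Reading degrees in the order [a, b, c, d, e, f, g] gives [0, 1, 2, 2, 3, 2, 2]; set D = diag(0, 1, 2, 2, 3, 2, 2) and form L = D - A. Diagonalising L (or applying a numerical eigensolver to the 7x7 matrix) gives the spectrum above. The 2 zero eigenvalues correspond to the 2 connected components.

[0, 0, 0.3249, 1.4608, 3, 3, 4.2143]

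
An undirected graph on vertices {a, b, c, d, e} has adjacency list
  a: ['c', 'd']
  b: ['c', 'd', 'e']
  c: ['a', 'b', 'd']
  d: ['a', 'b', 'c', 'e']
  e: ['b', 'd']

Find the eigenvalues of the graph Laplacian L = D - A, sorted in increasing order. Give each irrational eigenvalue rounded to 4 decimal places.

[0, 1.5858, 3, 4.4142, 5]

Each diagonal entry of L is the vertex degree and each off-diagonal entry is -1 where an edge is present, 0 otherwise; in the order [a, b, c, d, e] the diagonal is [2, 3, 3, 4, 2]. Diagonalising L (or applying a numerical eigensolver to the 5x5 matrix) gives the spectrum above. The largest eigenvalue, 5, is at most the vertex count 5.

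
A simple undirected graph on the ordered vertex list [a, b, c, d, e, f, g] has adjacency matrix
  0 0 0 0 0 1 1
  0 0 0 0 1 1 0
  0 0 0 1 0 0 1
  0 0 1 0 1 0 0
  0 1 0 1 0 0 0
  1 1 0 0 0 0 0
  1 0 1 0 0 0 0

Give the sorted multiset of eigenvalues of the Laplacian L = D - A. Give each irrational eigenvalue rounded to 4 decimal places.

Reading degrees in the order [a, b, c, d, e, f, g] gives [2, 2, 2, 2, 2, 2, 2]; set D = diag(2, 2, 2, 2, 2, 2, 2) and form L = D - A. L is symmetric positive semidefinite, so every eigenvalue is real and nonnegative. By the matrix-tree theorem the graph has (1/7) * product of the nonzero eigenvalues = 7 spanning trees.

[0, 0.7530, 0.7530, 2.4450, 2.4450, 3.8019, 3.8019]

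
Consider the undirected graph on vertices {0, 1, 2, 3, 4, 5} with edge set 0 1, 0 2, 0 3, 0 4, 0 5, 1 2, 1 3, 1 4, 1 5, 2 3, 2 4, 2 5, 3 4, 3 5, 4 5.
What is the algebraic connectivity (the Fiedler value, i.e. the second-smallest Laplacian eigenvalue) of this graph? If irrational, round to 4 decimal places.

Each diagonal entry of L is the vertex degree and each off-diagonal entry is -1 where an edge is present, 0 otherwise; in the order [0, 1, 2, 3, 4, 5] the diagonal is [5, 5, 5, 5, 5, 5]. Computing the eigenvalues of L and sorting gives [0, 6, 6, 6, 6, 6]. The Fiedler value lambda_2 = 6 is strictly positive, so the graph is connected. There is one zero in the spectrum, matching the 1 component.

6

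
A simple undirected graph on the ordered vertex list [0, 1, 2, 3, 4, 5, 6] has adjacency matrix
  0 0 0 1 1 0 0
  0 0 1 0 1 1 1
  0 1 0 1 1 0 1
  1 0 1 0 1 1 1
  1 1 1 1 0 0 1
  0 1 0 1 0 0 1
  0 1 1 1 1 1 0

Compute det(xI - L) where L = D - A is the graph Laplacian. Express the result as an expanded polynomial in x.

With the vertex order [0, 1, 2, 3, 4, 5, 6], the degrees are [2, 4, 4, 5, 5, 3, 5], giving D = diag(2, 4, 4, 5, 5, 3, 5) and L = D - A. L has integer entries, so p(x) = det(xI - L) has integer coefficients. Expanding the determinant yields x^7 - 28x^6 + 318x^5 - 1866x^4 + 5929x^3 - 9590x^2 + 6097x. The constant term is 0 because L is singular (the all-ones vector lies in its kernel).

x^7 - 28x^6 + 318x^5 - 1866x^4 + 5929x^3 - 9590x^2 + 6097x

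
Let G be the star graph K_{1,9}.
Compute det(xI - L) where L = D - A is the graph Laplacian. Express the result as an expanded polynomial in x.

The graph has 10 vertices and degree multiset [9, 1, 1, 1, 1, 1, 1, 1, 1, 1]; D is the diagonal matrix of degrees and L = D - A. Computing det(xI - L) by cofactor expansion (or equivalently via sum-over-permutations) gives x^10 - 18x^9 + 108x^8 - 336x^7 + 630x^6 - 756x^5 + 588x^4 - 288x^3 + 81x^2 - 10x. The constant term is 0 because L is singular (the all-ones vector lies in its kernel). There is one zero in the spectrum, matching the 1 component.

x^10 - 18x^9 + 108x^8 - 336x^7 + 630x^6 - 756x^5 + 588x^4 - 288x^3 + 81x^2 - 10x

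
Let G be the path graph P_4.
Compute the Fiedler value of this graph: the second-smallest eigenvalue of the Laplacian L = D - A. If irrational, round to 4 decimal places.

0.5858

The graph has 4 vertices and degree multiset [2, 2, 1, 1]; D is the diagonal matrix of degrees and L = D - A. The sorted Laplacian eigenvalues are [0, 0.5858, 2, 3.4142]; the algebraic connectivity is the second entry, 0.5858. There is one zero in the spectrum, matching the 1 component. The largest eigenvalue, 3.4142, is at most the vertex count 4.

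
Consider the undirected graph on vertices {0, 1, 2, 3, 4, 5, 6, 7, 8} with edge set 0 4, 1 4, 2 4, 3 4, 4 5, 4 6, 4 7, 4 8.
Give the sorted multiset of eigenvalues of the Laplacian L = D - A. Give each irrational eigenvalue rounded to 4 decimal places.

Each diagonal entry of L is the vertex degree and each off-diagonal entry is -1 where an edge is present, 0 otherwise; in the order [0, 1, 2, 3, 4, 5, 6, 7, 8] the diagonal is [1, 1, 1, 1, 8, 1, 1, 1, 1]. Since every row of L sums to 0, the all-ones vector is in the kernel and 0 is an eigenvalue. The single zero eigenvalue shows the graph is connected. The largest eigenvalue, 9, is at most the vertex count 9.

[0, 1, 1, 1, 1, 1, 1, 1, 9]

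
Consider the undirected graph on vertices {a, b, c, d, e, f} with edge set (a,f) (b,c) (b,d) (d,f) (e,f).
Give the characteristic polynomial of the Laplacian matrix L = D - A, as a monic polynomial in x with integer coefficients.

Reading degrees in the order [a, b, c, d, e, f] gives [1, 2, 1, 2, 1, 3]; set D = diag(1, 2, 1, 2, 1, 3) and form L = D - A. Computing det(xI - L) by cofactor expansion (or equivalently via sum-over-permutations) gives x^6 - 10x^5 + 35x^4 - 52x^3 + 32x^2 - 6x. Since p(0) = det(-L) = 0, x divides p(x). The largest eigenvalue, 4.2143, is at most the vertex count 6.

x^6 - 10x^5 + 35x^4 - 52x^3 + 32x^2 - 6x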